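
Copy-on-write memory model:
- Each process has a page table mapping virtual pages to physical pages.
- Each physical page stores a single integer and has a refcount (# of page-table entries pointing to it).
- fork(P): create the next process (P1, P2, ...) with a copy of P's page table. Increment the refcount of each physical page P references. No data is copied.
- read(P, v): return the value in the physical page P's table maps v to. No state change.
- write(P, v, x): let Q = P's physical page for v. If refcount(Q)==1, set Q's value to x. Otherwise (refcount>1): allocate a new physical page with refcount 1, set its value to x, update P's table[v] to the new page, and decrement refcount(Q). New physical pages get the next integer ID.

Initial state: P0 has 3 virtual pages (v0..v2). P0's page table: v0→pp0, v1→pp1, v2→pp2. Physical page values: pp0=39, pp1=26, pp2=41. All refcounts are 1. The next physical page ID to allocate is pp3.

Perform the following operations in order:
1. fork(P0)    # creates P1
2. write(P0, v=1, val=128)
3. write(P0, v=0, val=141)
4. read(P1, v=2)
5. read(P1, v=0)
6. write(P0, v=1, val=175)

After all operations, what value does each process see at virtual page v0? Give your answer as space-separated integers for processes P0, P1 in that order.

Op 1: fork(P0) -> P1. 3 ppages; refcounts: pp0:2 pp1:2 pp2:2
Op 2: write(P0, v1, 128). refcount(pp1)=2>1 -> COPY to pp3. 4 ppages; refcounts: pp0:2 pp1:1 pp2:2 pp3:1
Op 3: write(P0, v0, 141). refcount(pp0)=2>1 -> COPY to pp4. 5 ppages; refcounts: pp0:1 pp1:1 pp2:2 pp3:1 pp4:1
Op 4: read(P1, v2) -> 41. No state change.
Op 5: read(P1, v0) -> 39. No state change.
Op 6: write(P0, v1, 175). refcount(pp3)=1 -> write in place. 5 ppages; refcounts: pp0:1 pp1:1 pp2:2 pp3:1 pp4:1
P0: v0 -> pp4 = 141
P1: v0 -> pp0 = 39

Answer: 141 39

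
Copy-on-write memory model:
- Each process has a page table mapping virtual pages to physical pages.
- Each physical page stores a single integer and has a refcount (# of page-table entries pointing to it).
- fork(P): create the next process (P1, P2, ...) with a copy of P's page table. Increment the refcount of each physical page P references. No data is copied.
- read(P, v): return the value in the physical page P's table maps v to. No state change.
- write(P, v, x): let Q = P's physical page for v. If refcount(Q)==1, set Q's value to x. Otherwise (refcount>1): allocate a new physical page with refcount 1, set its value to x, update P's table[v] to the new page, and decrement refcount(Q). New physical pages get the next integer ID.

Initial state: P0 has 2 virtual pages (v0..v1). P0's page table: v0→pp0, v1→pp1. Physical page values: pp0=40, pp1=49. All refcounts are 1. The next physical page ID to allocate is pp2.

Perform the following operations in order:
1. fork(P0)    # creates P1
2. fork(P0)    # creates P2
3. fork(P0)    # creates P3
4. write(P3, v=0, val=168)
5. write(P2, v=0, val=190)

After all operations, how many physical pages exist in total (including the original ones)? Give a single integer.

Answer: 4

Derivation:
Op 1: fork(P0) -> P1. 2 ppages; refcounts: pp0:2 pp1:2
Op 2: fork(P0) -> P2. 2 ppages; refcounts: pp0:3 pp1:3
Op 3: fork(P0) -> P3. 2 ppages; refcounts: pp0:4 pp1:4
Op 4: write(P3, v0, 168). refcount(pp0)=4>1 -> COPY to pp2. 3 ppages; refcounts: pp0:3 pp1:4 pp2:1
Op 5: write(P2, v0, 190). refcount(pp0)=3>1 -> COPY to pp3. 4 ppages; refcounts: pp0:2 pp1:4 pp2:1 pp3:1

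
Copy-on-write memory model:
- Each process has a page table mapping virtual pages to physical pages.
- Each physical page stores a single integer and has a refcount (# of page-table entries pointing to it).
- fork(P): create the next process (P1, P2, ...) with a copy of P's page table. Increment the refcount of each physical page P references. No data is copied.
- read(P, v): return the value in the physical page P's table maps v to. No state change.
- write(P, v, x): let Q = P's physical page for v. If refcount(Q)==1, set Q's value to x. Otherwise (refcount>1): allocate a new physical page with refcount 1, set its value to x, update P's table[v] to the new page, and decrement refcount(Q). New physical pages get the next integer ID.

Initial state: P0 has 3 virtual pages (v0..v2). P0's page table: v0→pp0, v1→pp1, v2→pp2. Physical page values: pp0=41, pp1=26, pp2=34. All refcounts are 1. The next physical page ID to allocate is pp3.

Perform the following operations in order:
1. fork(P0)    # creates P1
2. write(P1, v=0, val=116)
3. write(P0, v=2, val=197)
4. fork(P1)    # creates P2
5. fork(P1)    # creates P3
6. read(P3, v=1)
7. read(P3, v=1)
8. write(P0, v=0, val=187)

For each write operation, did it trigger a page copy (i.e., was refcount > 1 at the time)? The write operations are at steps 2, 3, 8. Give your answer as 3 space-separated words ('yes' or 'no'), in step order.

Op 1: fork(P0) -> P1. 3 ppages; refcounts: pp0:2 pp1:2 pp2:2
Op 2: write(P1, v0, 116). refcount(pp0)=2>1 -> COPY to pp3. 4 ppages; refcounts: pp0:1 pp1:2 pp2:2 pp3:1
Op 3: write(P0, v2, 197). refcount(pp2)=2>1 -> COPY to pp4. 5 ppages; refcounts: pp0:1 pp1:2 pp2:1 pp3:1 pp4:1
Op 4: fork(P1) -> P2. 5 ppages; refcounts: pp0:1 pp1:3 pp2:2 pp3:2 pp4:1
Op 5: fork(P1) -> P3. 5 ppages; refcounts: pp0:1 pp1:4 pp2:3 pp3:3 pp4:1
Op 6: read(P3, v1) -> 26. No state change.
Op 7: read(P3, v1) -> 26. No state change.
Op 8: write(P0, v0, 187). refcount(pp0)=1 -> write in place. 5 ppages; refcounts: pp0:1 pp1:4 pp2:3 pp3:3 pp4:1

yes yes no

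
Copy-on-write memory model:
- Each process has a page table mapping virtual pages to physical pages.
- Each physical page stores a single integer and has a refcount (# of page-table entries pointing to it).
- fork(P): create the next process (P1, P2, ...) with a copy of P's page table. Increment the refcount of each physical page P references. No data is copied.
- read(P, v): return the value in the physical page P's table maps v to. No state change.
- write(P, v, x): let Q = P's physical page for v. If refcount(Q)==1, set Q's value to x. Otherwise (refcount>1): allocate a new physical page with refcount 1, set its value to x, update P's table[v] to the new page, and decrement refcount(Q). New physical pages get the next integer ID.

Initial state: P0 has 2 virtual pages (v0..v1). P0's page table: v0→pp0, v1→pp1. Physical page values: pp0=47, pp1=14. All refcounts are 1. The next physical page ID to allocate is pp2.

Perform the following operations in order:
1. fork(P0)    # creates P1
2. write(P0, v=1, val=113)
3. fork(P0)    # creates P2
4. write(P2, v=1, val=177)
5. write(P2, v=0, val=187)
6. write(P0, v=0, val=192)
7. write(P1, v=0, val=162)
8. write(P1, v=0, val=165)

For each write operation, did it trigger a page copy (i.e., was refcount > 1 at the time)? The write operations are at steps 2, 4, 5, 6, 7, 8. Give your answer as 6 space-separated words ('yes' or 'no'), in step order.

Op 1: fork(P0) -> P1. 2 ppages; refcounts: pp0:2 pp1:2
Op 2: write(P0, v1, 113). refcount(pp1)=2>1 -> COPY to pp2. 3 ppages; refcounts: pp0:2 pp1:1 pp2:1
Op 3: fork(P0) -> P2. 3 ppages; refcounts: pp0:3 pp1:1 pp2:2
Op 4: write(P2, v1, 177). refcount(pp2)=2>1 -> COPY to pp3. 4 ppages; refcounts: pp0:3 pp1:1 pp2:1 pp3:1
Op 5: write(P2, v0, 187). refcount(pp0)=3>1 -> COPY to pp4. 5 ppages; refcounts: pp0:2 pp1:1 pp2:1 pp3:1 pp4:1
Op 6: write(P0, v0, 192). refcount(pp0)=2>1 -> COPY to pp5. 6 ppages; refcounts: pp0:1 pp1:1 pp2:1 pp3:1 pp4:1 pp5:1
Op 7: write(P1, v0, 162). refcount(pp0)=1 -> write in place. 6 ppages; refcounts: pp0:1 pp1:1 pp2:1 pp3:1 pp4:1 pp5:1
Op 8: write(P1, v0, 165). refcount(pp0)=1 -> write in place. 6 ppages; refcounts: pp0:1 pp1:1 pp2:1 pp3:1 pp4:1 pp5:1

yes yes yes yes no no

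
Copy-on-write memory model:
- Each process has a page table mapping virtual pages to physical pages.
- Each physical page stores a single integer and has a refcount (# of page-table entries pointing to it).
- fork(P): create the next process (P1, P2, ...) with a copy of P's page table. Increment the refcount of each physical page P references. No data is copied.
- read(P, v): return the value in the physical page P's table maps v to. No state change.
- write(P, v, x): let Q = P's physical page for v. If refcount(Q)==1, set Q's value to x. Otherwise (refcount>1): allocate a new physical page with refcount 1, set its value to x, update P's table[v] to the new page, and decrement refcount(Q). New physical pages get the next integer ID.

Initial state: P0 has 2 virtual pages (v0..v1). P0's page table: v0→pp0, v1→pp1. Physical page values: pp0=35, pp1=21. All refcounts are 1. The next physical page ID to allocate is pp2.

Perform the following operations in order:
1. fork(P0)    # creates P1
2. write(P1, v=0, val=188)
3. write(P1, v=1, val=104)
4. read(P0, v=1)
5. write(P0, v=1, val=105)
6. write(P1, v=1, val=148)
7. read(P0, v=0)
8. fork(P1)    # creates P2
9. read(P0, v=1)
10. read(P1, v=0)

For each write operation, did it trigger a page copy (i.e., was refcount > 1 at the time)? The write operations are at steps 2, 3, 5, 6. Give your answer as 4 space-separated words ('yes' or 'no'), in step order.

Op 1: fork(P0) -> P1. 2 ppages; refcounts: pp0:2 pp1:2
Op 2: write(P1, v0, 188). refcount(pp0)=2>1 -> COPY to pp2. 3 ppages; refcounts: pp0:1 pp1:2 pp2:1
Op 3: write(P1, v1, 104). refcount(pp1)=2>1 -> COPY to pp3. 4 ppages; refcounts: pp0:1 pp1:1 pp2:1 pp3:1
Op 4: read(P0, v1) -> 21. No state change.
Op 5: write(P0, v1, 105). refcount(pp1)=1 -> write in place. 4 ppages; refcounts: pp0:1 pp1:1 pp2:1 pp3:1
Op 6: write(P1, v1, 148). refcount(pp3)=1 -> write in place. 4 ppages; refcounts: pp0:1 pp1:1 pp2:1 pp3:1
Op 7: read(P0, v0) -> 35. No state change.
Op 8: fork(P1) -> P2. 4 ppages; refcounts: pp0:1 pp1:1 pp2:2 pp3:2
Op 9: read(P0, v1) -> 105. No state change.
Op 10: read(P1, v0) -> 188. No state change.

yes yes no no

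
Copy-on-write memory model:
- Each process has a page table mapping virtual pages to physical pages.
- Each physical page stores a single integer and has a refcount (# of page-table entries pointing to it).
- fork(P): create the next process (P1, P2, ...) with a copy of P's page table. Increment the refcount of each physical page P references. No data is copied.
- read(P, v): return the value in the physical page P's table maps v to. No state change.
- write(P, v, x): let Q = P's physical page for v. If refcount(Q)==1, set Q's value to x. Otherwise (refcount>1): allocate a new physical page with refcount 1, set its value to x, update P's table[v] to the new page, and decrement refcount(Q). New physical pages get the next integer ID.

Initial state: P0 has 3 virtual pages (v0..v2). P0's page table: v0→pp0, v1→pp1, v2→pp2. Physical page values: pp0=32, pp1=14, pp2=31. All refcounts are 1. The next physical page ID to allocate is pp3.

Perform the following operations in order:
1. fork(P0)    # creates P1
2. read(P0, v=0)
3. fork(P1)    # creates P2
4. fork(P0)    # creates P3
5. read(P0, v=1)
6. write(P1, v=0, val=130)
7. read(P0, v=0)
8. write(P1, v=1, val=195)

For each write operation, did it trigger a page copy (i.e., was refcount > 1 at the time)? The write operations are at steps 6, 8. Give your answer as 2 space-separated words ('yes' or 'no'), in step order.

Op 1: fork(P0) -> P1. 3 ppages; refcounts: pp0:2 pp1:2 pp2:2
Op 2: read(P0, v0) -> 32. No state change.
Op 3: fork(P1) -> P2. 3 ppages; refcounts: pp0:3 pp1:3 pp2:3
Op 4: fork(P0) -> P3. 3 ppages; refcounts: pp0:4 pp1:4 pp2:4
Op 5: read(P0, v1) -> 14. No state change.
Op 6: write(P1, v0, 130). refcount(pp0)=4>1 -> COPY to pp3. 4 ppages; refcounts: pp0:3 pp1:4 pp2:4 pp3:1
Op 7: read(P0, v0) -> 32. No state change.
Op 8: write(P1, v1, 195). refcount(pp1)=4>1 -> COPY to pp4. 5 ppages; refcounts: pp0:3 pp1:3 pp2:4 pp3:1 pp4:1

yes yes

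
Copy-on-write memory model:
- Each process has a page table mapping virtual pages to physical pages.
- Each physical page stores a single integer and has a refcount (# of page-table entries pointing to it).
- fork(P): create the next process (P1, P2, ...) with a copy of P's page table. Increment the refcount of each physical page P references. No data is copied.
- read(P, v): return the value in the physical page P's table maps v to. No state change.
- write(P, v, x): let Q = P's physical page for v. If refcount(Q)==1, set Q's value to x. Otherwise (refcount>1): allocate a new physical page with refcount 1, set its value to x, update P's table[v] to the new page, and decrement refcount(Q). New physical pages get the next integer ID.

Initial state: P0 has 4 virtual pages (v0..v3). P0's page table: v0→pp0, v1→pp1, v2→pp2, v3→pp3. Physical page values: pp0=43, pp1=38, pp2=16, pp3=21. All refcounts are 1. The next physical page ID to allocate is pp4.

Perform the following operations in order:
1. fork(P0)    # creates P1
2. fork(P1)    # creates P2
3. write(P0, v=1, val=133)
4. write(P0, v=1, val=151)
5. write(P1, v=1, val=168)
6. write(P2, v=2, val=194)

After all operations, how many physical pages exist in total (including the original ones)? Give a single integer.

Op 1: fork(P0) -> P1. 4 ppages; refcounts: pp0:2 pp1:2 pp2:2 pp3:2
Op 2: fork(P1) -> P2. 4 ppages; refcounts: pp0:3 pp1:3 pp2:3 pp3:3
Op 3: write(P0, v1, 133). refcount(pp1)=3>1 -> COPY to pp4. 5 ppages; refcounts: pp0:3 pp1:2 pp2:3 pp3:3 pp4:1
Op 4: write(P0, v1, 151). refcount(pp4)=1 -> write in place. 5 ppages; refcounts: pp0:3 pp1:2 pp2:3 pp3:3 pp4:1
Op 5: write(P1, v1, 168). refcount(pp1)=2>1 -> COPY to pp5. 6 ppages; refcounts: pp0:3 pp1:1 pp2:3 pp3:3 pp4:1 pp5:1
Op 6: write(P2, v2, 194). refcount(pp2)=3>1 -> COPY to pp6. 7 ppages; refcounts: pp0:3 pp1:1 pp2:2 pp3:3 pp4:1 pp5:1 pp6:1

Answer: 7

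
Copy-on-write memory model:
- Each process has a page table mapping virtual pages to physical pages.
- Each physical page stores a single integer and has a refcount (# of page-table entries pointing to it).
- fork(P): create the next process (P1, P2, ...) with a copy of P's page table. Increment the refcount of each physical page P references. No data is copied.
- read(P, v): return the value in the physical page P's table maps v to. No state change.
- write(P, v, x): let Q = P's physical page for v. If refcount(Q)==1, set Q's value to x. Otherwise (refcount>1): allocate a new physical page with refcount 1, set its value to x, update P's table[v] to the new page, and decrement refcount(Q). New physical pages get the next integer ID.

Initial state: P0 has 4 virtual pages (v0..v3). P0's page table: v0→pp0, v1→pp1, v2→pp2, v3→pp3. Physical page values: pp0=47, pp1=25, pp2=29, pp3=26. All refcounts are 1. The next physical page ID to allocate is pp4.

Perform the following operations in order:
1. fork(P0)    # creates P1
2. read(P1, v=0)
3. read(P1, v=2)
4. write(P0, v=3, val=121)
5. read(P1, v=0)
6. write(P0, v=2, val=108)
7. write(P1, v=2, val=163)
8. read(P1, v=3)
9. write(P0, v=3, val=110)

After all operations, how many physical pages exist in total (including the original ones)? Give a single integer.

Answer: 6

Derivation:
Op 1: fork(P0) -> P1. 4 ppages; refcounts: pp0:2 pp1:2 pp2:2 pp3:2
Op 2: read(P1, v0) -> 47. No state change.
Op 3: read(P1, v2) -> 29. No state change.
Op 4: write(P0, v3, 121). refcount(pp3)=2>1 -> COPY to pp4. 5 ppages; refcounts: pp0:2 pp1:2 pp2:2 pp3:1 pp4:1
Op 5: read(P1, v0) -> 47. No state change.
Op 6: write(P0, v2, 108). refcount(pp2)=2>1 -> COPY to pp5. 6 ppages; refcounts: pp0:2 pp1:2 pp2:1 pp3:1 pp4:1 pp5:1
Op 7: write(P1, v2, 163). refcount(pp2)=1 -> write in place. 6 ppages; refcounts: pp0:2 pp1:2 pp2:1 pp3:1 pp4:1 pp5:1
Op 8: read(P1, v3) -> 26. No state change.
Op 9: write(P0, v3, 110). refcount(pp4)=1 -> write in place. 6 ppages; refcounts: pp0:2 pp1:2 pp2:1 pp3:1 pp4:1 pp5:1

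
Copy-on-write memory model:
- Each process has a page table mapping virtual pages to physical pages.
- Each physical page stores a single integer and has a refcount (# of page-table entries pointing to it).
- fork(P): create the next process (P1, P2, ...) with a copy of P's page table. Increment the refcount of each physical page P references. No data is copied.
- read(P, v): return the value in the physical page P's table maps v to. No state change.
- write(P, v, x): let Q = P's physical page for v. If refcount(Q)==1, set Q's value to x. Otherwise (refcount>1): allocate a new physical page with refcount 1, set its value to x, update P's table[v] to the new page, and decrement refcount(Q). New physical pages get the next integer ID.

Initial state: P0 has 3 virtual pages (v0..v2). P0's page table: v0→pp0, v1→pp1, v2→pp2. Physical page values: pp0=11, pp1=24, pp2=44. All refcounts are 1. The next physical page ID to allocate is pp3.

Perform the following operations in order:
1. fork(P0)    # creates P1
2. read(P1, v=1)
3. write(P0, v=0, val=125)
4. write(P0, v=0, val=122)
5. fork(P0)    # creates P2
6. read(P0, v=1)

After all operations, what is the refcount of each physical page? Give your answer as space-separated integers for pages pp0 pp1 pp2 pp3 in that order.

Op 1: fork(P0) -> P1. 3 ppages; refcounts: pp0:2 pp1:2 pp2:2
Op 2: read(P1, v1) -> 24. No state change.
Op 3: write(P0, v0, 125). refcount(pp0)=2>1 -> COPY to pp3. 4 ppages; refcounts: pp0:1 pp1:2 pp2:2 pp3:1
Op 4: write(P0, v0, 122). refcount(pp3)=1 -> write in place. 4 ppages; refcounts: pp0:1 pp1:2 pp2:2 pp3:1
Op 5: fork(P0) -> P2. 4 ppages; refcounts: pp0:1 pp1:3 pp2:3 pp3:2
Op 6: read(P0, v1) -> 24. No state change.

Answer: 1 3 3 2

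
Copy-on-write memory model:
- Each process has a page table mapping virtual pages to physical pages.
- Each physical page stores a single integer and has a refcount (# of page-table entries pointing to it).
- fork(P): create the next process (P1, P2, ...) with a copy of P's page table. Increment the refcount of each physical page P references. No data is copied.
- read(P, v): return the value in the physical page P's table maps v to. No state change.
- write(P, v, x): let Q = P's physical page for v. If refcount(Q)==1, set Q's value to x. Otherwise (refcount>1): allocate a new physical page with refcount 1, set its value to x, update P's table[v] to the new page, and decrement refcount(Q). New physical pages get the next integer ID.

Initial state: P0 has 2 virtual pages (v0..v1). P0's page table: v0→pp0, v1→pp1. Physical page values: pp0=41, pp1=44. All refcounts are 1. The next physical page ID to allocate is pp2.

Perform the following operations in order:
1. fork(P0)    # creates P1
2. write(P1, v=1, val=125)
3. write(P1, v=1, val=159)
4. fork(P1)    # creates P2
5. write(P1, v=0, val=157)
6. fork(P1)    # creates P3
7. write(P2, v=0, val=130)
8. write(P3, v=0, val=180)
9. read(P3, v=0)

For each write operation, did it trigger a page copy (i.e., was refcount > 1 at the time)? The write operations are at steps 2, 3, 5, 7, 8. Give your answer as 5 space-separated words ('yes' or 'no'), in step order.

Op 1: fork(P0) -> P1. 2 ppages; refcounts: pp0:2 pp1:2
Op 2: write(P1, v1, 125). refcount(pp1)=2>1 -> COPY to pp2. 3 ppages; refcounts: pp0:2 pp1:1 pp2:1
Op 3: write(P1, v1, 159). refcount(pp2)=1 -> write in place. 3 ppages; refcounts: pp0:2 pp1:1 pp2:1
Op 4: fork(P1) -> P2. 3 ppages; refcounts: pp0:3 pp1:1 pp2:2
Op 5: write(P1, v0, 157). refcount(pp0)=3>1 -> COPY to pp3. 4 ppages; refcounts: pp0:2 pp1:1 pp2:2 pp3:1
Op 6: fork(P1) -> P3. 4 ppages; refcounts: pp0:2 pp1:1 pp2:3 pp3:2
Op 7: write(P2, v0, 130). refcount(pp0)=2>1 -> COPY to pp4. 5 ppages; refcounts: pp0:1 pp1:1 pp2:3 pp3:2 pp4:1
Op 8: write(P3, v0, 180). refcount(pp3)=2>1 -> COPY to pp5. 6 ppages; refcounts: pp0:1 pp1:1 pp2:3 pp3:1 pp4:1 pp5:1
Op 9: read(P3, v0) -> 180. No state change.

yes no yes yes yes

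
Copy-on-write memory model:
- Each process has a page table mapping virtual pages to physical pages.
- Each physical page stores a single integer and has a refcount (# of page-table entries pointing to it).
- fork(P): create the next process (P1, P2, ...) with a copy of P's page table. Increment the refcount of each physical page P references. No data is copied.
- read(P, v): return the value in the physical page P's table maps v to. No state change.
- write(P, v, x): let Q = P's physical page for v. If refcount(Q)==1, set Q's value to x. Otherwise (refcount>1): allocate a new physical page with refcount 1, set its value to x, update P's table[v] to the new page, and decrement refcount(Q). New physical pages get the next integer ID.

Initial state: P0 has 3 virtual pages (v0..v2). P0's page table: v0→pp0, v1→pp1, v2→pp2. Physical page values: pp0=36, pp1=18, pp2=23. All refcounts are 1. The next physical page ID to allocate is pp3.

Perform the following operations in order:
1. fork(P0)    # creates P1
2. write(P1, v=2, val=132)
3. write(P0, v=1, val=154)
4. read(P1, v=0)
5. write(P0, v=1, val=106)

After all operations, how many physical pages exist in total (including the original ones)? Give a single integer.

Answer: 5

Derivation:
Op 1: fork(P0) -> P1. 3 ppages; refcounts: pp0:2 pp1:2 pp2:2
Op 2: write(P1, v2, 132). refcount(pp2)=2>1 -> COPY to pp3. 4 ppages; refcounts: pp0:2 pp1:2 pp2:1 pp3:1
Op 3: write(P0, v1, 154). refcount(pp1)=2>1 -> COPY to pp4. 5 ppages; refcounts: pp0:2 pp1:1 pp2:1 pp3:1 pp4:1
Op 4: read(P1, v0) -> 36. No state change.
Op 5: write(P0, v1, 106). refcount(pp4)=1 -> write in place. 5 ppages; refcounts: pp0:2 pp1:1 pp2:1 pp3:1 pp4:1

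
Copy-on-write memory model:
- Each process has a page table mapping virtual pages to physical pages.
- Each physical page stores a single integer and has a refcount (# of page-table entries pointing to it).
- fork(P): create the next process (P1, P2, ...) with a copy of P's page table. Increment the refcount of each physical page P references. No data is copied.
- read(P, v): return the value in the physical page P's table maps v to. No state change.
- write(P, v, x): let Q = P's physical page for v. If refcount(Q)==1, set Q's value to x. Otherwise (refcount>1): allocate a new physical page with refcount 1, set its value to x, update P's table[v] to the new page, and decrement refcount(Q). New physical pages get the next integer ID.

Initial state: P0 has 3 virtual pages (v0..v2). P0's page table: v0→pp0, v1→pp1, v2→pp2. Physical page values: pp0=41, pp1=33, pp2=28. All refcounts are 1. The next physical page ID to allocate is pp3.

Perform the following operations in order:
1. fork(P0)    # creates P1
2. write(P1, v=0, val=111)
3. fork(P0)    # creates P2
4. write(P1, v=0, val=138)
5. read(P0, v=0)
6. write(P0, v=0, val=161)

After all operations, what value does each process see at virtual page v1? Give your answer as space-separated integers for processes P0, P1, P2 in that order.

Op 1: fork(P0) -> P1. 3 ppages; refcounts: pp0:2 pp1:2 pp2:2
Op 2: write(P1, v0, 111). refcount(pp0)=2>1 -> COPY to pp3. 4 ppages; refcounts: pp0:1 pp1:2 pp2:2 pp3:1
Op 3: fork(P0) -> P2. 4 ppages; refcounts: pp0:2 pp1:3 pp2:3 pp3:1
Op 4: write(P1, v0, 138). refcount(pp3)=1 -> write in place. 4 ppages; refcounts: pp0:2 pp1:3 pp2:3 pp3:1
Op 5: read(P0, v0) -> 41. No state change.
Op 6: write(P0, v0, 161). refcount(pp0)=2>1 -> COPY to pp4. 5 ppages; refcounts: pp0:1 pp1:3 pp2:3 pp3:1 pp4:1
P0: v1 -> pp1 = 33
P1: v1 -> pp1 = 33
P2: v1 -> pp1 = 33

Answer: 33 33 33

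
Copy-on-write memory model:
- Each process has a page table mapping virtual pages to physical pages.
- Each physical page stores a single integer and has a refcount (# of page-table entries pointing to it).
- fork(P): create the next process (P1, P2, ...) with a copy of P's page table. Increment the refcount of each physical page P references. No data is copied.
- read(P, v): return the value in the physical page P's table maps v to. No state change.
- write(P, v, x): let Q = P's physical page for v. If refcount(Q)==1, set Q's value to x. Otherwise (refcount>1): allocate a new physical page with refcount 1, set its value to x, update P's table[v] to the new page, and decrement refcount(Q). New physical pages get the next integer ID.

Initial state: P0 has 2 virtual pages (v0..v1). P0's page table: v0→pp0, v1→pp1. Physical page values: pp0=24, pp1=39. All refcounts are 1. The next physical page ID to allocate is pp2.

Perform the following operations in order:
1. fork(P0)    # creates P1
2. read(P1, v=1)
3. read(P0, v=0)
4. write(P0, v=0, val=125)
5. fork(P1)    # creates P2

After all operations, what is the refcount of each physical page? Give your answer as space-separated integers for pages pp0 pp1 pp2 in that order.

Answer: 2 3 1

Derivation:
Op 1: fork(P0) -> P1. 2 ppages; refcounts: pp0:2 pp1:2
Op 2: read(P1, v1) -> 39. No state change.
Op 3: read(P0, v0) -> 24. No state change.
Op 4: write(P0, v0, 125). refcount(pp0)=2>1 -> COPY to pp2. 3 ppages; refcounts: pp0:1 pp1:2 pp2:1
Op 5: fork(P1) -> P2. 3 ppages; refcounts: pp0:2 pp1:3 pp2:1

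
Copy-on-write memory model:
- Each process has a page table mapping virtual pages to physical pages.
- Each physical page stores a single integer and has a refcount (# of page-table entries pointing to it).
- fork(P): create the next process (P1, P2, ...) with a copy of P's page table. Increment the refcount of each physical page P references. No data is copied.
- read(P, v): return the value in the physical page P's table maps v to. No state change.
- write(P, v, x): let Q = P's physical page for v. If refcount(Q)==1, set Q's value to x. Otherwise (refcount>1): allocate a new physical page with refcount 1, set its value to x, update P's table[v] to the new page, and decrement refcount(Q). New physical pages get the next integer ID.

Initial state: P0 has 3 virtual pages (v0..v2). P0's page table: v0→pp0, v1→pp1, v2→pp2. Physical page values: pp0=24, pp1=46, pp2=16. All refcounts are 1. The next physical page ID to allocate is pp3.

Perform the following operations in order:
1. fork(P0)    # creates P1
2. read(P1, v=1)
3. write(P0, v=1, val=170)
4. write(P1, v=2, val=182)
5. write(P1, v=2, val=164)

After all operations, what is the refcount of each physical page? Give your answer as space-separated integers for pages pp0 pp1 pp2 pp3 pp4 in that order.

Op 1: fork(P0) -> P1. 3 ppages; refcounts: pp0:2 pp1:2 pp2:2
Op 2: read(P1, v1) -> 46. No state change.
Op 3: write(P0, v1, 170). refcount(pp1)=2>1 -> COPY to pp3. 4 ppages; refcounts: pp0:2 pp1:1 pp2:2 pp3:1
Op 4: write(P1, v2, 182). refcount(pp2)=2>1 -> COPY to pp4. 5 ppages; refcounts: pp0:2 pp1:1 pp2:1 pp3:1 pp4:1
Op 5: write(P1, v2, 164). refcount(pp4)=1 -> write in place. 5 ppages; refcounts: pp0:2 pp1:1 pp2:1 pp3:1 pp4:1

Answer: 2 1 1 1 1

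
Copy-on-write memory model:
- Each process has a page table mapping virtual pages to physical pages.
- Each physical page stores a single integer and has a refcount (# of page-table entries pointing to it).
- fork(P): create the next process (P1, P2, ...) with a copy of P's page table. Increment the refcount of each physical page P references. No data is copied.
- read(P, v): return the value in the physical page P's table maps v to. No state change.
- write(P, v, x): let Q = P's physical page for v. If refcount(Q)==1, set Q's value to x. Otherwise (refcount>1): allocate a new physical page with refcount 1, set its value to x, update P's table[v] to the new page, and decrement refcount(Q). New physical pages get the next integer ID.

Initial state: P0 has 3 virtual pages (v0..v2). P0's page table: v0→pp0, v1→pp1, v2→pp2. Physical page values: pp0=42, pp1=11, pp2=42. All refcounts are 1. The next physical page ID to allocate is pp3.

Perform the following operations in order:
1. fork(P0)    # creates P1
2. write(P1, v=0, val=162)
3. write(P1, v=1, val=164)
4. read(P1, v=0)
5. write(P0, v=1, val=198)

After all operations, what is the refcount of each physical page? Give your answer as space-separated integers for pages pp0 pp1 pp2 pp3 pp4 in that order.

Op 1: fork(P0) -> P1. 3 ppages; refcounts: pp0:2 pp1:2 pp2:2
Op 2: write(P1, v0, 162). refcount(pp0)=2>1 -> COPY to pp3. 4 ppages; refcounts: pp0:1 pp1:2 pp2:2 pp3:1
Op 3: write(P1, v1, 164). refcount(pp1)=2>1 -> COPY to pp4. 5 ppages; refcounts: pp0:1 pp1:1 pp2:2 pp3:1 pp4:1
Op 4: read(P1, v0) -> 162. No state change.
Op 5: write(P0, v1, 198). refcount(pp1)=1 -> write in place. 5 ppages; refcounts: pp0:1 pp1:1 pp2:2 pp3:1 pp4:1

Answer: 1 1 2 1 1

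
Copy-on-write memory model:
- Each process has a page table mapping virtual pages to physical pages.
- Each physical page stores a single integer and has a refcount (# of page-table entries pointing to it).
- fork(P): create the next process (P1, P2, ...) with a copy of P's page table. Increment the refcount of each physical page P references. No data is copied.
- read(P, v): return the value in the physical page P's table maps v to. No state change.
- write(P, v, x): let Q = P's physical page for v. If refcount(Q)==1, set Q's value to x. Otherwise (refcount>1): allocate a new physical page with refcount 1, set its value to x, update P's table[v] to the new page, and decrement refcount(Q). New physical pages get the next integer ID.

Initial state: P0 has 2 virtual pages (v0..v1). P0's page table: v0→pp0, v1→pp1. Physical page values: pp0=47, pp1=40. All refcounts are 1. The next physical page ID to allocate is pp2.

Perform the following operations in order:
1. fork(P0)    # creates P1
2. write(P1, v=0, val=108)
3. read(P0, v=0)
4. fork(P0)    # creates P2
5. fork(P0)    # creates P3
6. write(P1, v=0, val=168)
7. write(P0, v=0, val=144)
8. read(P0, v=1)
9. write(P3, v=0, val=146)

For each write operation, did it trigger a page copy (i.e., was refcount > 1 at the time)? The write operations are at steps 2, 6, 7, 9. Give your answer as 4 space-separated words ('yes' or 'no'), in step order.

Op 1: fork(P0) -> P1. 2 ppages; refcounts: pp0:2 pp1:2
Op 2: write(P1, v0, 108). refcount(pp0)=2>1 -> COPY to pp2. 3 ppages; refcounts: pp0:1 pp1:2 pp2:1
Op 3: read(P0, v0) -> 47. No state change.
Op 4: fork(P0) -> P2. 3 ppages; refcounts: pp0:2 pp1:3 pp2:1
Op 5: fork(P0) -> P3. 3 ppages; refcounts: pp0:3 pp1:4 pp2:1
Op 6: write(P1, v0, 168). refcount(pp2)=1 -> write in place. 3 ppages; refcounts: pp0:3 pp1:4 pp2:1
Op 7: write(P0, v0, 144). refcount(pp0)=3>1 -> COPY to pp3. 4 ppages; refcounts: pp0:2 pp1:4 pp2:1 pp3:1
Op 8: read(P0, v1) -> 40. No state change.
Op 9: write(P3, v0, 146). refcount(pp0)=2>1 -> COPY to pp4. 5 ppages; refcounts: pp0:1 pp1:4 pp2:1 pp3:1 pp4:1

yes no yes yes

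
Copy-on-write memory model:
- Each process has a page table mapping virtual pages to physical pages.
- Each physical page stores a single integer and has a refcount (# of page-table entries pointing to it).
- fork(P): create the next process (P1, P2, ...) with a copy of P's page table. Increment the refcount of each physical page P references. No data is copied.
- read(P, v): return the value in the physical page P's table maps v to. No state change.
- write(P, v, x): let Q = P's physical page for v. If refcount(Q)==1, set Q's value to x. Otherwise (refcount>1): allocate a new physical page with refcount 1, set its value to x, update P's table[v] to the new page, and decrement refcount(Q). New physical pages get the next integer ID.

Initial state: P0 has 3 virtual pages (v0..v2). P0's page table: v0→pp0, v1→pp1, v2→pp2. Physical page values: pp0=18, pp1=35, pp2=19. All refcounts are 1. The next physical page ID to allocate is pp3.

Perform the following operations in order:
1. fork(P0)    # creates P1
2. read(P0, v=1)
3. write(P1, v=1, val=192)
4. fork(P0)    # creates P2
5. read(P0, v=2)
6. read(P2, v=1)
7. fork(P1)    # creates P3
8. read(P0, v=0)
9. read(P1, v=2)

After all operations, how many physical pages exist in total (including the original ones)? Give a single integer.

Op 1: fork(P0) -> P1. 3 ppages; refcounts: pp0:2 pp1:2 pp2:2
Op 2: read(P0, v1) -> 35. No state change.
Op 3: write(P1, v1, 192). refcount(pp1)=2>1 -> COPY to pp3. 4 ppages; refcounts: pp0:2 pp1:1 pp2:2 pp3:1
Op 4: fork(P0) -> P2. 4 ppages; refcounts: pp0:3 pp1:2 pp2:3 pp3:1
Op 5: read(P0, v2) -> 19. No state change.
Op 6: read(P2, v1) -> 35. No state change.
Op 7: fork(P1) -> P3. 4 ppages; refcounts: pp0:4 pp1:2 pp2:4 pp3:2
Op 8: read(P0, v0) -> 18. No state change.
Op 9: read(P1, v2) -> 19. No state change.

Answer: 4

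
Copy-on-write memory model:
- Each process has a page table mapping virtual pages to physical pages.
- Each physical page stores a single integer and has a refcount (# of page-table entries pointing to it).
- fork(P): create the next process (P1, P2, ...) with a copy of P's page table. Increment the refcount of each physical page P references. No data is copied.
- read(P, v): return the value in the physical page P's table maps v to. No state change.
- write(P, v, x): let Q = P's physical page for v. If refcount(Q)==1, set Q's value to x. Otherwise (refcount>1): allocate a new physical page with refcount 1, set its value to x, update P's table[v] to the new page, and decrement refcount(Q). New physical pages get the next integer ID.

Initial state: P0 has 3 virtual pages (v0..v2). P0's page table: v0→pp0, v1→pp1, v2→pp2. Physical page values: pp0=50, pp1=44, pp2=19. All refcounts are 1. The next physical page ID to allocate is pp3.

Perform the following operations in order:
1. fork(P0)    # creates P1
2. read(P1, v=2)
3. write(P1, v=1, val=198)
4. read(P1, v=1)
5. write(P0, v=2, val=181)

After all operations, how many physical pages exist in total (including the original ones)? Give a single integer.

Answer: 5

Derivation:
Op 1: fork(P0) -> P1. 3 ppages; refcounts: pp0:2 pp1:2 pp2:2
Op 2: read(P1, v2) -> 19. No state change.
Op 3: write(P1, v1, 198). refcount(pp1)=2>1 -> COPY to pp3. 4 ppages; refcounts: pp0:2 pp1:1 pp2:2 pp3:1
Op 4: read(P1, v1) -> 198. No state change.
Op 5: write(P0, v2, 181). refcount(pp2)=2>1 -> COPY to pp4. 5 ppages; refcounts: pp0:2 pp1:1 pp2:1 pp3:1 pp4:1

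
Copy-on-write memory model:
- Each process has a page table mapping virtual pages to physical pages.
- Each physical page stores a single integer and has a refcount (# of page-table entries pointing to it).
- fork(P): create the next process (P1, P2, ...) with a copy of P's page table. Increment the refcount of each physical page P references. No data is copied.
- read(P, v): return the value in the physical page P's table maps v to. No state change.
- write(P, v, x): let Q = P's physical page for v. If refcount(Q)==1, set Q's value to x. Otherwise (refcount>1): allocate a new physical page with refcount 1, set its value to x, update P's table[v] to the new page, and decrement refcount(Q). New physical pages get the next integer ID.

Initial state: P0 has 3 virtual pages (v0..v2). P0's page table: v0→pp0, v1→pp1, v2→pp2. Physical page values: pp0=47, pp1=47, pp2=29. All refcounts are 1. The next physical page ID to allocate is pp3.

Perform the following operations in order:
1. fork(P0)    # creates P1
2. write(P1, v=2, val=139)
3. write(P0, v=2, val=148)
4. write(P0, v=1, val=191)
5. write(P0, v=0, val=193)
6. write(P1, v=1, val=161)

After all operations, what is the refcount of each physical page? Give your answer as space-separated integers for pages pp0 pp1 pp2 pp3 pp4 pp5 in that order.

Op 1: fork(P0) -> P1. 3 ppages; refcounts: pp0:2 pp1:2 pp2:2
Op 2: write(P1, v2, 139). refcount(pp2)=2>1 -> COPY to pp3. 4 ppages; refcounts: pp0:2 pp1:2 pp2:1 pp3:1
Op 3: write(P0, v2, 148). refcount(pp2)=1 -> write in place. 4 ppages; refcounts: pp0:2 pp1:2 pp2:1 pp3:1
Op 4: write(P0, v1, 191). refcount(pp1)=2>1 -> COPY to pp4. 5 ppages; refcounts: pp0:2 pp1:1 pp2:1 pp3:1 pp4:1
Op 5: write(P0, v0, 193). refcount(pp0)=2>1 -> COPY to pp5. 6 ppages; refcounts: pp0:1 pp1:1 pp2:1 pp3:1 pp4:1 pp5:1
Op 6: write(P1, v1, 161). refcount(pp1)=1 -> write in place. 6 ppages; refcounts: pp0:1 pp1:1 pp2:1 pp3:1 pp4:1 pp5:1

Answer: 1 1 1 1 1 1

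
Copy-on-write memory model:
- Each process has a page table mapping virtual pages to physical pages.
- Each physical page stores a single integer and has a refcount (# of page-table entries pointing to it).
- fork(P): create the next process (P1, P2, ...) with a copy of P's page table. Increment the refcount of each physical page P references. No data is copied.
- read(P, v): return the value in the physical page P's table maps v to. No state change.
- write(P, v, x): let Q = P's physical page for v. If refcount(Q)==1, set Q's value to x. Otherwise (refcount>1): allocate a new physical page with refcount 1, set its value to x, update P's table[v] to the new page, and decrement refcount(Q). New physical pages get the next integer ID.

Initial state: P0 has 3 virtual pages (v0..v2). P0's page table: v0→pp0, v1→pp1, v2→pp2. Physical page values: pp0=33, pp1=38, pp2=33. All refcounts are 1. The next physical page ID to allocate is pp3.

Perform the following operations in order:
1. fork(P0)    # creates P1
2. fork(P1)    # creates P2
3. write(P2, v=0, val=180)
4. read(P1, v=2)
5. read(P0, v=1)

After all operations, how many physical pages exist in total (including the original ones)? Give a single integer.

Op 1: fork(P0) -> P1. 3 ppages; refcounts: pp0:2 pp1:2 pp2:2
Op 2: fork(P1) -> P2. 3 ppages; refcounts: pp0:3 pp1:3 pp2:3
Op 3: write(P2, v0, 180). refcount(pp0)=3>1 -> COPY to pp3. 4 ppages; refcounts: pp0:2 pp1:3 pp2:3 pp3:1
Op 4: read(P1, v2) -> 33. No state change.
Op 5: read(P0, v1) -> 38. No state change.

Answer: 4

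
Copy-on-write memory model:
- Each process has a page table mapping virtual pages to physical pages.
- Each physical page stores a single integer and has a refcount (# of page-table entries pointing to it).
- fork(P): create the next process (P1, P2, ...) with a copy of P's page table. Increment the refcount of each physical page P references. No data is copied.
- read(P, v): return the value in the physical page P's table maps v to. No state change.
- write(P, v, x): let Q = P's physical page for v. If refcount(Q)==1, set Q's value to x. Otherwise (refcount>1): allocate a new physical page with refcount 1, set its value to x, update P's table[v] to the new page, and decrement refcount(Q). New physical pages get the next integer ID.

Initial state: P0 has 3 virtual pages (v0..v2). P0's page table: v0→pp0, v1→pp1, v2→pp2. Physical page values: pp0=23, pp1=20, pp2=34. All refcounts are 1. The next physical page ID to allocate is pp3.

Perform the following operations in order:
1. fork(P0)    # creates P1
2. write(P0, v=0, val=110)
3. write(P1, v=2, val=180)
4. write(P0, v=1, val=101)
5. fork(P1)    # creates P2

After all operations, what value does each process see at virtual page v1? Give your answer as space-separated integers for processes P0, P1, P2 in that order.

Answer: 101 20 20

Derivation:
Op 1: fork(P0) -> P1. 3 ppages; refcounts: pp0:2 pp1:2 pp2:2
Op 2: write(P0, v0, 110). refcount(pp0)=2>1 -> COPY to pp3. 4 ppages; refcounts: pp0:1 pp1:2 pp2:2 pp3:1
Op 3: write(P1, v2, 180). refcount(pp2)=2>1 -> COPY to pp4. 5 ppages; refcounts: pp0:1 pp1:2 pp2:1 pp3:1 pp4:1
Op 4: write(P0, v1, 101). refcount(pp1)=2>1 -> COPY to pp5. 6 ppages; refcounts: pp0:1 pp1:1 pp2:1 pp3:1 pp4:1 pp5:1
Op 5: fork(P1) -> P2. 6 ppages; refcounts: pp0:2 pp1:2 pp2:1 pp3:1 pp4:2 pp5:1
P0: v1 -> pp5 = 101
P1: v1 -> pp1 = 20
P2: v1 -> pp1 = 20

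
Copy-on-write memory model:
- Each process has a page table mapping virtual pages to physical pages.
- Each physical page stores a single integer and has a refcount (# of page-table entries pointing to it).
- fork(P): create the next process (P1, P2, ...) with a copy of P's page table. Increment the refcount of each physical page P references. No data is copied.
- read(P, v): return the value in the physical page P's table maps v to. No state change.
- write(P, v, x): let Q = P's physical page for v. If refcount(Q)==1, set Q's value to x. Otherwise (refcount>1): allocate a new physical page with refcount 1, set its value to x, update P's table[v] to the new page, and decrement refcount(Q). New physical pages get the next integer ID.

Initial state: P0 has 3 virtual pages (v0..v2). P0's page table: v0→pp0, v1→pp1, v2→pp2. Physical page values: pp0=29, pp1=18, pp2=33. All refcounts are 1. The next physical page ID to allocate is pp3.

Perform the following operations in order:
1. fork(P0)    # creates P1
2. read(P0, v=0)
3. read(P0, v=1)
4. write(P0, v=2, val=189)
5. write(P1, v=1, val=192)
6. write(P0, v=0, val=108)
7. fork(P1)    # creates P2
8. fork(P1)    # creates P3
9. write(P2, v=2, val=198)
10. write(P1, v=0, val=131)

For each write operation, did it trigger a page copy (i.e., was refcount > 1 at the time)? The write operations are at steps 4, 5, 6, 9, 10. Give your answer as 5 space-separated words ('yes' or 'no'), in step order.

Op 1: fork(P0) -> P1. 3 ppages; refcounts: pp0:2 pp1:2 pp2:2
Op 2: read(P0, v0) -> 29. No state change.
Op 3: read(P0, v1) -> 18. No state change.
Op 4: write(P0, v2, 189). refcount(pp2)=2>1 -> COPY to pp3. 4 ppages; refcounts: pp0:2 pp1:2 pp2:1 pp3:1
Op 5: write(P1, v1, 192). refcount(pp1)=2>1 -> COPY to pp4. 5 ppages; refcounts: pp0:2 pp1:1 pp2:1 pp3:1 pp4:1
Op 6: write(P0, v0, 108). refcount(pp0)=2>1 -> COPY to pp5. 6 ppages; refcounts: pp0:1 pp1:1 pp2:1 pp3:1 pp4:1 pp5:1
Op 7: fork(P1) -> P2. 6 ppages; refcounts: pp0:2 pp1:1 pp2:2 pp3:1 pp4:2 pp5:1
Op 8: fork(P1) -> P3. 6 ppages; refcounts: pp0:3 pp1:1 pp2:3 pp3:1 pp4:3 pp5:1
Op 9: write(P2, v2, 198). refcount(pp2)=3>1 -> COPY to pp6. 7 ppages; refcounts: pp0:3 pp1:1 pp2:2 pp3:1 pp4:3 pp5:1 pp6:1
Op 10: write(P1, v0, 131). refcount(pp0)=3>1 -> COPY to pp7. 8 ppages; refcounts: pp0:2 pp1:1 pp2:2 pp3:1 pp4:3 pp5:1 pp6:1 pp7:1

yes yes yes yes yes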